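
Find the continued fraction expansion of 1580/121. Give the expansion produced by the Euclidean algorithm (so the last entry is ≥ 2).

1580 = 13*121 + 7
121 = 17*7 + 2
7 = 3*2 + 1
2 = 2*1 + 0  (stop)
So 1580/121 = [13; 17, 3, 2].

[13; 17, 3, 2]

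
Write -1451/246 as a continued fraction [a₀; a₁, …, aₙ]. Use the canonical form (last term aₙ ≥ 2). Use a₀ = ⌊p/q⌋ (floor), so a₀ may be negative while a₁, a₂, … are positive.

-1451 = -6×246 + 25
246 = 9×25 + 21
25 = 1×21 + 4
21 = 5×4 + 1
4 = 4×1 + 0  (stop)
So -1451/246 = [-6; 9, 1, 5, 4].

[-6; 9, 1, 5, 4]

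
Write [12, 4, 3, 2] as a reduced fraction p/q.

Fold from the inside: start with 2/1.
  3 + 1/2 = 7/2
  4 + 2/7 = 30/7
  12 + 7/30 = 367/30

367/30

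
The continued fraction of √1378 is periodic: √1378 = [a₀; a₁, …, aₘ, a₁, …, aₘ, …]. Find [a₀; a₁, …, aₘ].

[37; 8, 4, 4, 8, 74]

a₀ = ⌊√1378⌋ = 37.
With m₀=0, d₀=1 and mₖ₊₁ = dₖaₖ − mₖ, dₖ₊₁ = (n − mₖ₊₁²)/dₖ, aₖ₊₁ = ⌊(a₀+mₖ₊₁)/dₖ₊₁⌋:
  k=1: m=37, d=9, a=8
  k=2: m=35, d=17, a=4
  k=3: m=33, d=17, a=4
  k=4: m=35, d=9, a=8
  k=5: m=37, d=1, a=74
d=1 and a=2a₀=74 at k=5, so the next step gives (m, d) = (37, 9) again — its k=1 value — and the period has length 5.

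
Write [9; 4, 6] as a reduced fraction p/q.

Using pₖ = aₖpₖ₋₁ + pₖ₋₂ and qₖ = aₖqₖ₋₁ + qₖ₋₂:
  k=0: a=9, p=9, q=1
  k=1: a=4, p=37, q=4
  k=2: a=6, p=231, q=25

231/25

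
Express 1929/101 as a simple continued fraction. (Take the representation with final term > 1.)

[19; 10, 10]

1929 = 19×101 + 10
101 = 10×10 + 1
10 = 10×1 + 0  (stop)
So 1929/101 = [19; 10, 10].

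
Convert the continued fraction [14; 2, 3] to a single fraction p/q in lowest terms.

101/7

Fold from the inside: start with 3/1.
  2 + 1/3 = 7/3
  14 + 3/7 = 101/7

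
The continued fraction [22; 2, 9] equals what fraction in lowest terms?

Fold from the inside: start with 9/1.
  2 + 1/9 = 19/9
  22 + 9/19 = 427/19

427/19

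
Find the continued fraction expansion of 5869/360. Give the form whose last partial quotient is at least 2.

5869 = 16·360 + 109
360 = 3·109 + 33
109 = 3·33 + 10
33 = 3·10 + 3
10 = 3·3 + 1
3 = 3·1 + 0  (stop)
So 5869/360 = [16; 3, 3, 3, 3, 3].

[16; 3, 3, 3, 3, 3]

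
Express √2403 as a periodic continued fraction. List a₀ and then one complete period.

[49; 49, 98]

a₀ = ⌊√2403⌋ = 49.
With m₀=0, d₀=1 and mₖ₊₁ = dₖaₖ − mₖ, dₖ₊₁ = (n − mₖ₊₁²)/dₖ, aₖ₊₁ = ⌊(a₀+mₖ₊₁)/dₖ₊₁⌋:
  k=1: m=49, d=2, a=49
  k=2: m=49, d=1, a=98
d=1 and a=2a₀=98 at k=2, so the next step gives (m, d) = (49, 2) again — its k=1 value — and the period has length 2.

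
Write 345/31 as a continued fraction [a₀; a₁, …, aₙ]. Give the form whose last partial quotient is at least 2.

345 = 11*31 + 4
31 = 7*4 + 3
4 = 1*3 + 1
3 = 3*1 + 0  (stop)
So 345/31 = [11; 7, 1, 3].

[11; 7, 1, 3]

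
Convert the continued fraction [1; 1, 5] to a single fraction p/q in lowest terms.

11/6

Fold from the inside: start with 5/1.
  1 + 1/5 = 6/5
  1 + 5/6 = 11/6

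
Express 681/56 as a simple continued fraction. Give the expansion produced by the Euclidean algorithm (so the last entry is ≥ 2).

[12; 6, 4, 2]

681 = 12·56 + 9
56 = 6·9 + 2
9 = 4·2 + 1
2 = 2·1 + 0  (stop)
So 681/56 = [12; 6, 4, 2].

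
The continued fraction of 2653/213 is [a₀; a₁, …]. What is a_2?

2653 = 12·213 + 97   →  a_0 = 12
213 = 2·97 + 19   →  a_1 = 2
97 = 5·19 + 2   →  a_2 = 5

5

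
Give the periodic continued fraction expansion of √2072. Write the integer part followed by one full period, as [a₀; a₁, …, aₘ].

[45; 1, 1, 12, 1, 1, 90]

a₀ = ⌊√2072⌋ = 45.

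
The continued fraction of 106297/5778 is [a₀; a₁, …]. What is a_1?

2

106297 = 18·5778 + 2293   →  a_0 = 18
5778 = 2·2293 + 1192   →  a_1 = 2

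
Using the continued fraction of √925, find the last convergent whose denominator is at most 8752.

107452/3533

√925 = [30; 2, 2, 2, 2, 60, …] (period length 5).
Convergents:
  p_0/q_0 = 30/1
  p_1/q_1 = 61/2
  p_2/q_2 = 152/5
  p_3/q_3 = 365/12
  p_4/q_4 = 882/29
  p_5/q_5 = 53285/1752
  p_6/q_6 = 107452/3533
  p_7/q_7 = 268189/8818
q_6 = 3533 ≤ 8752 < 8818 = q_7, so the answer is 107452/3533.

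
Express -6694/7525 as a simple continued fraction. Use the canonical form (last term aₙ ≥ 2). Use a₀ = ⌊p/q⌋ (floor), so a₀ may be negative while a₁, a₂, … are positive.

-6694 = -1*7525 + 831
7525 = 9*831 + 46
831 = 18*46 + 3
46 = 15*3 + 1
3 = 3*1 + 0  (stop)
So -6694/7525 = [-1; 9, 18, 15, 3].

[-1; 9, 18, 15, 3]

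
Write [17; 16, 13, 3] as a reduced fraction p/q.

10971/643

Fold from the inside: start with 3/1.
  13 + 1/3 = 40/3
  16 + 3/40 = 643/40
  17 + 40/643 = 10971/643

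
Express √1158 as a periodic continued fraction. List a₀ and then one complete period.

a₀ = ⌊√1158⌋ = 34.
With m₀=0, d₀=1 and mₖ₊₁ = dₖaₖ − mₖ, dₖ₊₁ = (n − mₖ₊₁²)/dₖ, aₖ₊₁ = ⌊(a₀+mₖ₊₁)/dₖ₊₁⌋:
  k=1: m=34, d=2, a=34
  k=2: m=34, d=1, a=68
d=1 and a=2a₀=68 at k=2, so the next step gives (m, d) = (34, 2) again — its k=1 value — and the period has length 2.

[34; 34, 68]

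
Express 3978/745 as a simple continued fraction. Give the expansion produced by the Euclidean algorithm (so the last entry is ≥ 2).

3978 = 5×745 + 253
745 = 2×253 + 239
253 = 1×239 + 14
239 = 17×14 + 1
14 = 14×1 + 0  (stop)
So 3978/745 = [5; 2, 1, 17, 14].

[5; 2, 1, 17, 14]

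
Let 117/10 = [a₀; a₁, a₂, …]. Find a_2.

117 = 11·10 + 7   →  a_0 = 11
10 = 1·7 + 3   →  a_1 = 1
7 = 2·3 + 1   →  a_2 = 2

2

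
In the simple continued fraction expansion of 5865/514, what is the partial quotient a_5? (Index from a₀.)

5865 = 11·514 + 211   →  a_0 = 11
514 = 2·211 + 92   →  a_1 = 2
211 = 2·92 + 27   →  a_2 = 2
92 = 3·27 + 11   →  a_3 = 3
27 = 2·11 + 5   →  a_4 = 2
11 = 2·5 + 1   →  a_5 = 2

2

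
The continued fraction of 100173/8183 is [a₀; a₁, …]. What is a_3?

5

100173 = 12·8183 + 1977   →  a_0 = 12
8183 = 4·1977 + 275   →  a_1 = 4
1977 = 7·275 + 52   →  a_2 = 7
275 = 5·52 + 15   →  a_3 = 5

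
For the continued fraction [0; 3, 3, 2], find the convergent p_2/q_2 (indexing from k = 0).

3/10

Using pₖ = aₖpₖ₋₁ + pₖ₋₂, qₖ = aₖqₖ₋₁ + qₖ₋₂ (with p₋₁=1, p₋₂=0, q₋₁=0, q₋₂=1):
  k=0: a=0, p=0, q=1
  k=1: a=3, p=1, q=3
  k=2: a=3, p=3, q=10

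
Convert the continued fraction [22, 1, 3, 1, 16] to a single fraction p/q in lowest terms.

Fold from the inside: start with 16/1.
  1 + 1/16 = 17/16
  3 + 16/17 = 67/17
  1 + 17/67 = 84/67
  22 + 67/84 = 1915/84

1915/84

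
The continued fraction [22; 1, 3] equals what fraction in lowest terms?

Fold from the inside: start with 3/1.
  1 + 1/3 = 4/3
  22 + 3/4 = 91/4

91/4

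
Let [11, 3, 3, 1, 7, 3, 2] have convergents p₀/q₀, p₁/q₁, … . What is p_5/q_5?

Using pₖ = aₖpₖ₋₁ + pₖ₋₂, qₖ = aₖqₖ₋₁ + qₖ₋₂ (with p₋₁=1, p₋₂=0, q₋₁=0, q₋₂=1):
  k=0: a=11, p=11, q=1
  k=1: a=3, p=34, q=3
  k=2: a=3, p=113, q=10
  k=3: a=1, p=147, q=13
  k=4: a=7, p=1142, q=101
  k=5: a=3, p=3573, q=316

3573/316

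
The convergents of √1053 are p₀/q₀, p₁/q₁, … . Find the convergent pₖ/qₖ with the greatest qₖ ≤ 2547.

41828/1289

√1053 = [32; 2, 4, 2, 64, …] (period length 4).
Convergents:
  p_0/q_0 = 32/1
  p_1/q_1 = 65/2
  p_2/q_2 = 292/9
  p_3/q_3 = 649/20
  p_4/q_4 = 41828/1289
  p_5/q_5 = 84305/2598
q_4 = 1289 ≤ 2547 < 2598 = q_5, so the answer is 41828/1289.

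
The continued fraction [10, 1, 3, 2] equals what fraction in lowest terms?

Using pₖ = aₖpₖ₋₁ + pₖ₋₂ and qₖ = aₖqₖ₋₁ + qₖ₋₂:
  k=0: a=10, p=10, q=1
  k=1: a=1, p=11, q=1
  k=2: a=3, p=43, q=4
  k=3: a=2, p=97, q=9

97/9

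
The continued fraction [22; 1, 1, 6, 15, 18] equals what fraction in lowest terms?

80213/3559

Fold from the inside: start with 18/1.
  15 + 1/18 = 271/18
  6 + 18/271 = 1644/271
  1 + 271/1644 = 1915/1644
  1 + 1644/1915 = 3559/1915
  22 + 1915/3559 = 80213/3559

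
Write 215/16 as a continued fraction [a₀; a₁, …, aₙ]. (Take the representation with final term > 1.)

[13; 2, 3, 2]

215 = 13*16 + 7
16 = 2*7 + 2
7 = 3*2 + 1
2 = 2*1 + 0  (stop)
So 215/16 = [13; 2, 3, 2].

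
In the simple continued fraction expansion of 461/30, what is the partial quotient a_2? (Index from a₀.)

461 = 15·30 + 11   →  a_0 = 15
30 = 2·11 + 8   →  a_1 = 2
11 = 1·8 + 3   →  a_2 = 1

1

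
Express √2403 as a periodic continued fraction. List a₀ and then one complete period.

[49; 49, 98]

a₀ = ⌊√2403⌋ = 49.
With m₀=0, d₀=1 and mₖ₊₁ = dₖaₖ − mₖ, dₖ₊₁ = (n − mₖ₊₁²)/dₖ, aₖ₊₁ = ⌊(a₀+mₖ₊₁)/dₖ₊₁⌋:
  k=1: m=49, d=2, a=49
  k=2: m=49, d=1, a=98
d=1 and a=2a₀=98 at k=2, so the next step gives (m, d) = (49, 2) again — its k=1 value — and the period has length 2.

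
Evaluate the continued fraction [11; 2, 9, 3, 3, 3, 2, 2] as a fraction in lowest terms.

Using pₖ = aₖpₖ₋₁ + pₖ₋₂ and qₖ = aₖqₖ₋₁ + qₖ₋₂:
  k=0: a=11, p=11, q=1
  k=1: a=2, p=23, q=2
  k=2: a=9, p=218, q=19
  k=3: a=3, p=677, q=59
  k=4: a=3, p=2249, q=196
  k=5: a=3, p=7424, q=647
  k=6: a=2, p=17097, q=1490
  k=7: a=2, p=41618, q=3627

41618/3627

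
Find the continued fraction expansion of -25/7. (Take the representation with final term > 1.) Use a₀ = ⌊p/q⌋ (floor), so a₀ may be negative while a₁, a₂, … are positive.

[-4; 2, 3]

-25 = -4×7 + 3
7 = 2×3 + 1
3 = 3×1 + 0  (stop)
So -25/7 = [-4; 2, 3].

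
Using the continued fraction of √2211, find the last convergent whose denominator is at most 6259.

√2211 = [47; 47, 94, …] (period length 2).
Convergents:
  p_0/q_0 = 47/1
  p_1/q_1 = 2210/47
  p_2/q_2 = 207787/4419
  p_3/q_3 = 9768199/207740
q_2 = 4419 ≤ 6259 < 207740 = q_3, so the answer is 207787/4419.

207787/4419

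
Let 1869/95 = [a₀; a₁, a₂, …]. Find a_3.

1869 = 19·95 + 64   →  a_0 = 19
95 = 1·64 + 31   →  a_1 = 1
64 = 2·31 + 2   →  a_2 = 2
31 = 15·2 + 1   →  a_3 = 15

15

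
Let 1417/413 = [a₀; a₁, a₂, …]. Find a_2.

1417 = 3·413 + 178   →  a_0 = 3
413 = 2·178 + 57   →  a_1 = 2
178 = 3·57 + 7   →  a_2 = 3

3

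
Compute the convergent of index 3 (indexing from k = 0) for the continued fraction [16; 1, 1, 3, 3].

Using pₖ = aₖpₖ₋₁ + pₖ₋₂, qₖ = aₖqₖ₋₁ + qₖ₋₂ (with p₋₁=1, p₋₂=0, q₋₁=0, q₋₂=1):
  k=0: a=16, p=16, q=1
  k=1: a=1, p=17, q=1
  k=2: a=1, p=33, q=2
  k=3: a=3, p=116, q=7

116/7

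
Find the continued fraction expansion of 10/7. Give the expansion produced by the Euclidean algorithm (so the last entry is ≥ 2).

[1; 2, 3]

10 = 1*7 + 3
7 = 2*3 + 1
3 = 3*1 + 0  (stop)
So 10/7 = [1; 2, 3].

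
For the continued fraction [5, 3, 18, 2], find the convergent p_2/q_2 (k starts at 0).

Using pₖ = aₖpₖ₋₁ + pₖ₋₂, qₖ = aₖqₖ₋₁ + qₖ₋₂ (with p₋₁=1, p₋₂=0, q₋₁=0, q₋₂=1):
  k=0: a=5, p=5, q=1
  k=1: a=3, p=16, q=3
  k=2: a=18, p=293, q=55

293/55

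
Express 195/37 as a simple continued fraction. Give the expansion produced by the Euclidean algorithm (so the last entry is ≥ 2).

195 = 5×37 + 10
37 = 3×10 + 7
10 = 1×7 + 3
7 = 2×3 + 1
3 = 3×1 + 0  (stop)
So 195/37 = [5; 3, 1, 2, 3].

[5; 3, 1, 2, 3]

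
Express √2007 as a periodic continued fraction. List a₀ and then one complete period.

a₀ = ⌊√2007⌋ = 44.
With m₀=0, d₀=1 and mₖ₊₁ = dₖaₖ − mₖ, dₖ₊₁ = (n − mₖ₊₁²)/dₖ, aₖ₊₁ = ⌊(a₀+mₖ₊₁)/dₖ₊₁⌋:
  k=1: m=44, d=71, a=1
  k=2: m=27, d=18, a=3
  k=3: m=27, d=71, a=1
  k=4: m=44, d=1, a=88
d=1 and a=2a₀=88 at k=4, so the next step gives (m, d) = (44, 71) again — its k=1 value — and the period has length 4.

[44; 1, 3, 1, 88]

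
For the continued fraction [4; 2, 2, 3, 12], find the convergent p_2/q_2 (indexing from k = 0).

22/5

Using pₖ = aₖpₖ₋₁ + pₖ₋₂, qₖ = aₖqₖ₋₁ + qₖ₋₂ (with p₋₁=1, p₋₂=0, q₋₁=0, q₋₂=1):
  k=0: a=4, p=4, q=1
  k=1: a=2, p=9, q=2
  k=2: a=2, p=22, q=5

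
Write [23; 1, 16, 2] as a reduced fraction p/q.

838/35

Fold from the inside: start with 2/1.
  16 + 1/2 = 33/2
  1 + 2/33 = 35/33
  23 + 33/35 = 838/35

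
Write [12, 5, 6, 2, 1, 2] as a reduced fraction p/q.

Using pₖ = aₖpₖ₋₁ + pₖ₋₂ and qₖ = aₖqₖ₋₁ + qₖ₋₂:
  k=0: a=12, p=12, q=1
  k=1: a=5, p=61, q=5
  k=2: a=6, p=378, q=31
  k=3: a=2, p=817, q=67
  k=4: a=1, p=1195, q=98
  k=5: a=2, p=3207, q=263

3207/263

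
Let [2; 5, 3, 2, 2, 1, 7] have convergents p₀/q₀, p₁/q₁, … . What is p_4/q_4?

197/90

Using pₖ = aₖpₖ₋₁ + pₖ₋₂, qₖ = aₖqₖ₋₁ + qₖ₋₂ (with p₋₁=1, p₋₂=0, q₋₁=0, q₋₂=1):
  k=0: a=2, p=2, q=1
  k=1: a=5, p=11, q=5
  k=2: a=3, p=35, q=16
  k=3: a=2, p=81, q=37
  k=4: a=2, p=197, q=90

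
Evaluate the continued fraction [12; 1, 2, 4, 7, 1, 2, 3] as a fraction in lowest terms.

Using pₖ = aₖpₖ₋₁ + pₖ₋₂ and qₖ = aₖqₖ₋₁ + qₖ₋₂:
  k=0: a=12, p=12, q=1
  k=1: a=1, p=13, q=1
  k=2: a=2, p=38, q=3
  k=3: a=4, p=165, q=13
  k=4: a=7, p=1193, q=94
  k=5: a=1, p=1358, q=107
  k=6: a=2, p=3909, q=308
  k=7: a=3, p=13085, q=1031

13085/1031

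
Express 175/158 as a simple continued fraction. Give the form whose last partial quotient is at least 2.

[1; 9, 3, 2, 2]

175 = 1·158 + 17
158 = 9·17 + 5
17 = 3·5 + 2
5 = 2·2 + 1
2 = 2·1 + 0  (stop)
So 175/158 = [1; 9, 3, 2, 2].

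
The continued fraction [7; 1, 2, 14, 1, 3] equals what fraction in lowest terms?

Fold from the inside: start with 3/1.
  1 + 1/3 = 4/3
  14 + 3/4 = 59/4
  2 + 4/59 = 122/59
  1 + 59/122 = 181/122
  7 + 122/181 = 1389/181

1389/181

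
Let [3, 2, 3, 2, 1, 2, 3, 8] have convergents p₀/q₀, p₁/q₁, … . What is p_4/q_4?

Using pₖ = aₖpₖ₋₁ + pₖ₋₂, qₖ = aₖqₖ₋₁ + qₖ₋₂ (with p₋₁=1, p₋₂=0, q₋₁=0, q₋₂=1):
  k=0: a=3, p=3, q=1
  k=1: a=2, p=7, q=2
  k=2: a=3, p=24, q=7
  k=3: a=2, p=55, q=16
  k=4: a=1, p=79, q=23

79/23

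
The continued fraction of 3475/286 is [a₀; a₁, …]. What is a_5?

6

3475 = 12·286 + 43   →  a_0 = 12
286 = 6·43 + 28   →  a_1 = 6
43 = 1·28 + 15   →  a_2 = 1
28 = 1·15 + 13   →  a_3 = 1
15 = 1·13 + 2   →  a_4 = 1
13 = 6·2 + 1   →  a_5 = 6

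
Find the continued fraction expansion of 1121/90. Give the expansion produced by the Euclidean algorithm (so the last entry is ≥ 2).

[12; 2, 5, 8]

1121 = 12*90 + 41
90 = 2*41 + 8
41 = 5*8 + 1
8 = 8*1 + 0  (stop)
So 1121/90 = [12; 2, 5, 8].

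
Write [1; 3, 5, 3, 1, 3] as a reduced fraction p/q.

Using pₖ = aₖpₖ₋₁ + pₖ₋₂ and qₖ = aₖqₖ₋₁ + qₖ₋₂:
  k=0: a=1, p=1, q=1
  k=1: a=3, p=4, q=3
  k=2: a=5, p=21, q=16
  k=3: a=3, p=67, q=51
  k=4: a=1, p=88, q=67
  k=5: a=3, p=331, q=252

331/252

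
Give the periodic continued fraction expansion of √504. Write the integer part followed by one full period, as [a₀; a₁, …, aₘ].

[22; 2, 4, 2, 44]

a₀ = ⌊√504⌋ = 22.
With m₀=0, d₀=1 and mₖ₊₁ = dₖaₖ − mₖ, dₖ₊₁ = (n − mₖ₊₁²)/dₖ, aₖ₊₁ = ⌊(a₀+mₖ₊₁)/dₖ₊₁⌋:
  k=1: m=22, d=20, a=2
  k=2: m=18, d=9, a=4
  k=3: m=18, d=20, a=2
  k=4: m=22, d=1, a=44
d=1 and a=2a₀=44 at k=4, so the next step gives (m, d) = (22, 20) again — its k=1 value — and the period has length 4.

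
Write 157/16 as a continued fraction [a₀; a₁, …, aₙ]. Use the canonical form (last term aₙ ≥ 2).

[9; 1, 4, 3]

157 = 9·16 + 13
16 = 1·13 + 3
13 = 4·3 + 1
3 = 3·1 + 0  (stop)
So 157/16 = [9; 1, 4, 3].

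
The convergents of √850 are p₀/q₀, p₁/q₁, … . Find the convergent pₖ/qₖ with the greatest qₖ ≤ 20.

√850 = [29; 6, 2, 6, 58, …] (period length 4).
Convergents:
  p_0/q_0 = 29/1
  p_1/q_1 = 175/6
  p_2/q_2 = 379/13
  p_3/q_3 = 2449/84
q_2 = 13 ≤ 20 < 84 = q_3, so the answer is 379/13.

379/13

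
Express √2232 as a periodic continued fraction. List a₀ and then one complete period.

a₀ = ⌊√2232⌋ = 47.
With m₀=0, d₀=1 and mₖ₊₁ = dₖaₖ − mₖ, dₖ₊₁ = (n − mₖ₊₁²)/dₖ, aₖ₊₁ = ⌊(a₀+mₖ₊₁)/dₖ₊₁⌋:
  k=1: m=47, d=23, a=4
  k=2: m=45, d=9, a=10
  k=3: m=45, d=23, a=4
  k=4: m=47, d=1, a=94
d=1 and a=2a₀=94 at k=4, so the next step gives (m, d) = (47, 23) again — its k=1 value — and the period has length 4.

[47; 4, 10, 4, 94]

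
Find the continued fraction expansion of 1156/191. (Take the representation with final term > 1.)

[6; 19, 10]

1156 = 6*191 + 10
191 = 19*10 + 1
10 = 10*1 + 0  (stop)
So 1156/191 = [6; 19, 10].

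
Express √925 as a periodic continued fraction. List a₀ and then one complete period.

a₀ = ⌊√925⌋ = 30.

[30; 2, 2, 2, 2, 60]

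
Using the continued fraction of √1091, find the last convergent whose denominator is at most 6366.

71973/2179

√1091 = [33; 33, 66, …] (period length 2).
Convergents:
  p_0/q_0 = 33/1
  p_1/q_1 = 1090/33
  p_2/q_2 = 71973/2179
  p_3/q_3 = 2376199/71940
q_2 = 2179 ≤ 6366 < 71940 = q_3, so the answer is 71973/2179.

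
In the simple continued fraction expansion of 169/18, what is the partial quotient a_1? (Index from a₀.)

169 = 9·18 + 7   →  a_0 = 9
18 = 2·7 + 4   →  a_1 = 2

2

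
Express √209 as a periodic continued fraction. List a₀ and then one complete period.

a₀ = ⌊√209⌋ = 14.

[14; 2, 5, 3, 2, 3, 5, 2, 28]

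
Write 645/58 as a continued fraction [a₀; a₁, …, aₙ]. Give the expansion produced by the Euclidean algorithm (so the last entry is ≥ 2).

[11; 8, 3, 2]

645 = 11*58 + 7
58 = 8*7 + 2
7 = 3*2 + 1
2 = 2*1 + 0  (stop)
So 645/58 = [11; 8, 3, 2].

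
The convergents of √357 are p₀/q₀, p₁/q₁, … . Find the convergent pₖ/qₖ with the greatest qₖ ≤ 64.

359/19

√357 = [18; 1, 8, 2, 8, 1, 36, …] (period length 6).
Convergents:
  p_0/q_0 = 18/1
  p_1/q_1 = 19/1
  p_2/q_2 = 170/9
  p_3/q_3 = 359/19
  p_4/q_4 = 3042/161
q_3 = 19 ≤ 64 < 161 = q_4, so the answer is 359/19.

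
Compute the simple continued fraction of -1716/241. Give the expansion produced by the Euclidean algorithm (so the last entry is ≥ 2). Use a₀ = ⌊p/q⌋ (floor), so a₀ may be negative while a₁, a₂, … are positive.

-1716 = -8·241 + 212
241 = 1·212 + 29
212 = 7·29 + 9
29 = 3·9 + 2
9 = 4·2 + 1
2 = 2·1 + 0  (stop)
So -1716/241 = [-8; 1, 7, 3, 4, 2].

[-8; 1, 7, 3, 4, 2]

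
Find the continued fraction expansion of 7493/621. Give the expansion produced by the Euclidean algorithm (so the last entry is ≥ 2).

7493 = 12·621 + 41
621 = 15·41 + 6
41 = 6·6 + 5
6 = 1·5 + 1
5 = 5·1 + 0  (stop)
So 7493/621 = [12; 15, 6, 1, 5].

[12; 15, 6, 1, 5]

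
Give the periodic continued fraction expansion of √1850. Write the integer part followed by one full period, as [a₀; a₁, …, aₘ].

a₀ = ⌊√1850⌋ = 43.
With m₀=0, d₀=1 and mₖ₊₁ = dₖaₖ − mₖ, dₖ₊₁ = (n − mₖ₊₁²)/dₖ, aₖ₊₁ = ⌊(a₀+mₖ₊₁)/dₖ₊₁⌋:
  k=1: m=43, d=1, a=86
d=1 and a=2a₀=86 at k=1, so the next step gives (m, d) = (43, 1) again — its k=1 value — and the period has length 1.

[43; 86]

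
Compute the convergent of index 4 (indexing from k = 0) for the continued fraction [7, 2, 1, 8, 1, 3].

213/29

Using pₖ = aₖpₖ₋₁ + pₖ₋₂, qₖ = aₖqₖ₋₁ + qₖ₋₂ (with p₋₁=1, p₋₂=0, q₋₁=0, q₋₂=1):
  k=0: a=7, p=7, q=1
  k=1: a=2, p=15, q=2
  k=2: a=1, p=22, q=3
  k=3: a=8, p=191, q=26
  k=4: a=1, p=213, q=29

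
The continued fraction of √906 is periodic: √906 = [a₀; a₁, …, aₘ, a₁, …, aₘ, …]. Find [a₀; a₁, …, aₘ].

[30; 10, 60]

a₀ = ⌊√906⌋ = 30.
With m₀=0, d₀=1 and mₖ₊₁ = dₖaₖ − mₖ, dₖ₊₁ = (n − mₖ₊₁²)/dₖ, aₖ₊₁ = ⌊(a₀+mₖ₊₁)/dₖ₊₁⌋:
  k=1: m=30, d=6, a=10
  k=2: m=30, d=1, a=60
d=1 and a=2a₀=60 at k=2, so the next step gives (m, d) = (30, 6) again — its k=1 value — and the period has length 2.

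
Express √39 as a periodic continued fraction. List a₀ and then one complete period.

[6; 4, 12]

a₀ = ⌊√39⌋ = 6.
With m₀=0, d₀=1 and mₖ₊₁ = dₖaₖ − mₖ, dₖ₊₁ = (n − mₖ₊₁²)/dₖ, aₖ₊₁ = ⌊(a₀+mₖ₊₁)/dₖ₊₁⌋:
  k=1: m=6, d=3, a=4
  k=2: m=6, d=1, a=12
d=1 and a=2a₀=12 at k=2, so the next step gives (m, d) = (6, 3) again — its k=1 value — and the period has length 2.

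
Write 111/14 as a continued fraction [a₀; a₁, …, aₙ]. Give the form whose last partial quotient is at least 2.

111 = 7·14 + 13
14 = 1·13 + 1
13 = 13·1 + 0  (stop)
So 111/14 = [7; 1, 13].

[7; 1, 13]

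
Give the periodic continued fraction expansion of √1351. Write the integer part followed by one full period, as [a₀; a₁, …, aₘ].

[36; 1, 3, 10, 3, 1, 72]

a₀ = ⌊√1351⌋ = 36.
With m₀=0, d₀=1 and mₖ₊₁ = dₖaₖ − mₖ, dₖ₊₁ = (n − mₖ₊₁²)/dₖ, aₖ₊₁ = ⌊(a₀+mₖ₊₁)/dₖ₊₁⌋:
  k=1: m=36, d=55, a=1
  k=2: m=19, d=18, a=3
  k=3: m=35, d=7, a=10
  k=4: m=35, d=18, a=3
  k=5: m=19, d=55, a=1
  k=6: m=36, d=1, a=72
d=1 and a=2a₀=72 at k=6, so the next step gives (m, d) = (36, 55) again — its k=1 value — and the period has length 6.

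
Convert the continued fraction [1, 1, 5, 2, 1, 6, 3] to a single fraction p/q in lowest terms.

737/400

Fold from the inside: start with 3/1.
  6 + 1/3 = 19/3
  1 + 3/19 = 22/19
  2 + 19/22 = 63/22
  5 + 22/63 = 337/63
  1 + 63/337 = 400/337
  1 + 337/400 = 737/400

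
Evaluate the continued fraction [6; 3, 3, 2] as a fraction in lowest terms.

Using pₖ = aₖpₖ₋₁ + pₖ₋₂ and qₖ = aₖqₖ₋₁ + qₖ₋₂:
  k=0: a=6, p=6, q=1
  k=1: a=3, p=19, q=3
  k=2: a=3, p=63, q=10
  k=3: a=2, p=145, q=23

145/23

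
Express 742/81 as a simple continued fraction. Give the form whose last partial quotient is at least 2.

[9; 6, 4, 3]

742 = 9·81 + 13
81 = 6·13 + 3
13 = 4·3 + 1
3 = 3·1 + 0  (stop)
So 742/81 = [9; 6, 4, 3].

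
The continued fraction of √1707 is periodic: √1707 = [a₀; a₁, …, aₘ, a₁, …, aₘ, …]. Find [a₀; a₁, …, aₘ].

a₀ = ⌊√1707⌋ = 41.
With m₀=0, d₀=1 and mₖ₊₁ = dₖaₖ − mₖ, dₖ₊₁ = (n − mₖ₊₁²)/dₖ, aₖ₊₁ = ⌊(a₀+mₖ₊₁)/dₖ₊₁⌋:
  k=1: m=41, d=26, a=3
  k=2: m=37, d=13, a=6
  k=3: m=41, d=2, a=41
  k=4: m=41, d=13, a=6
  k=5: m=37, d=26, a=3
  k=6: m=41, d=1, a=82
d=1 and a=2a₀=82 at k=6, so the next step gives (m, d) = (41, 26) again — its k=1 value — and the period has length 6.

[41; 3, 6, 41, 6, 3, 82]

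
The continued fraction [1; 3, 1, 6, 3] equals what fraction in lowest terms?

107/85

Fold from the inside: start with 3/1.
  6 + 1/3 = 19/3
  1 + 3/19 = 22/19
  3 + 19/22 = 85/22
  1 + 22/85 = 107/85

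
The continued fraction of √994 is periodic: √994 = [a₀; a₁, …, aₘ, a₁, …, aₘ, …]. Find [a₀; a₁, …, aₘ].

[31; 1, 1, 8, 1, 1, 62]

a₀ = ⌊√994⌋ = 31.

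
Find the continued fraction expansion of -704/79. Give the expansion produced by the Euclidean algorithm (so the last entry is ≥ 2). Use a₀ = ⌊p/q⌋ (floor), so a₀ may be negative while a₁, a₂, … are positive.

[-9; 11, 3, 2]

-704 = -9*79 + 7
79 = 11*7 + 2
7 = 3*2 + 1
2 = 2*1 + 0  (stop)
So -704/79 = [-9; 11, 3, 2].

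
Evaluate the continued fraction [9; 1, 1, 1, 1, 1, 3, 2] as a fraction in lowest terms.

635/66

Fold from the inside: start with 2/1.
  3 + 1/2 = 7/2
  1 + 2/7 = 9/7
  1 + 7/9 = 16/9
  1 + 9/16 = 25/16
  1 + 16/25 = 41/25
  1 + 25/41 = 66/41
  9 + 41/66 = 635/66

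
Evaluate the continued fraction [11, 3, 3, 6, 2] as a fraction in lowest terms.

Using pₖ = aₖpₖ₋₁ + pₖ₋₂ and qₖ = aₖqₖ₋₁ + qₖ₋₂:
  k=0: a=11, p=11, q=1
  k=1: a=3, p=34, q=3
  k=2: a=3, p=113, q=10
  k=3: a=6, p=712, q=63
  k=4: a=2, p=1537, q=136

1537/136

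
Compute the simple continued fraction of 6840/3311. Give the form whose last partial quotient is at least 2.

[2; 15, 5, 3, 6, 2]

6840 = 2·3311 + 218
3311 = 15·218 + 41
218 = 5·41 + 13
41 = 3·13 + 2
13 = 6·2 + 1
2 = 2·1 + 0  (stop)
So 6840/3311 = [2; 15, 5, 3, 6, 2].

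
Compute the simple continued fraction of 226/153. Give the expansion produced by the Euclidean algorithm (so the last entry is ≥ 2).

[1; 2, 10, 2, 3]

226 = 1*153 + 73
153 = 2*73 + 7
73 = 10*7 + 3
7 = 2*3 + 1
3 = 3*1 + 0  (stop)
So 226/153 = [1; 2, 10, 2, 3].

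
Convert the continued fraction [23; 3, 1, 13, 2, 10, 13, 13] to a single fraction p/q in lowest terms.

Using pₖ = aₖpₖ₋₁ + pₖ₋₂ and qₖ = aₖqₖ₋₁ + qₖ₋₂:
  k=0: a=23, p=23, q=1
  k=1: a=3, p=70, q=3
  k=2: a=1, p=93, q=4
  k=3: a=13, p=1279, q=55
  k=4: a=2, p=2651, q=114
  k=5: a=10, p=27789, q=1195
  k=6: a=13, p=363908, q=15649
  k=7: a=13, p=4758593, q=204632

4758593/204632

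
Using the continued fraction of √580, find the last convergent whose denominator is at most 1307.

13896/577

√580 = [24; 12, 48, …] (period length 2).
Convergents:
  p_0/q_0 = 24/1
  p_1/q_1 = 289/12
  p_2/q_2 = 13896/577
  p_3/q_3 = 167041/6936
q_2 = 577 ≤ 1307 < 6936 = q_3, so the answer is 13896/577.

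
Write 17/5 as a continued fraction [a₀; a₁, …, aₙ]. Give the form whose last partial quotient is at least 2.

17 = 3×5 + 2
5 = 2×2 + 1
2 = 2×1 + 0  (stop)
So 17/5 = [3; 2, 2].

[3; 2, 2]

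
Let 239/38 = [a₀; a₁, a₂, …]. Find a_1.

239 = 6·38 + 11   →  a_0 = 6
38 = 3·11 + 5   →  a_1 = 3

3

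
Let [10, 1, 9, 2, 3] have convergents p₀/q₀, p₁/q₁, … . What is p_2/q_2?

Using pₖ = aₖpₖ₋₁ + pₖ₋₂, qₖ = aₖqₖ₋₁ + qₖ₋₂ (with p₋₁=1, p₋₂=0, q₋₁=0, q₋₂=1):
  k=0: a=10, p=10, q=1
  k=1: a=1, p=11, q=1
  k=2: a=9, p=109, q=10

109/10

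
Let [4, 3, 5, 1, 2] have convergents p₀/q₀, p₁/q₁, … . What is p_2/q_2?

69/16

Using pₖ = aₖpₖ₋₁ + pₖ₋₂, qₖ = aₖqₖ₋₁ + qₖ₋₂ (with p₋₁=1, p₋₂=0, q₋₁=0, q₋₂=1):
  k=0: a=4, p=4, q=1
  k=1: a=3, p=13, q=3
  k=2: a=5, p=69, q=16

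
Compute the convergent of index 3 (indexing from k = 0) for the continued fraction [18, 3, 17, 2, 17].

Using pₖ = aₖpₖ₋₁ + pₖ₋₂, qₖ = aₖqₖ₋₁ + qₖ₋₂ (with p₋₁=1, p₋₂=0, q₋₁=0, q₋₂=1):
  k=0: a=18, p=18, q=1
  k=1: a=3, p=55, q=3
  k=2: a=17, p=953, q=52
  k=3: a=2, p=1961, q=107

1961/107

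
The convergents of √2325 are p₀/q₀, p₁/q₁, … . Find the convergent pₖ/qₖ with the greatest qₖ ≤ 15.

434/9

√2325 = [48; 4, 1, 1, 2, 1, 1, 4, 96, …] (period length 8).
Convergents:
  p_0/q_0 = 48/1
  p_1/q_1 = 193/4
  p_2/q_2 = 241/5
  p_3/q_3 = 434/9
  p_4/q_4 = 1109/23
q_3 = 9 ≤ 15 < 23 = q_4, so the answer is 434/9.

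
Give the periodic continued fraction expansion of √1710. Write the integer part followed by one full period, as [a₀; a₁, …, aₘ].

[41; 2, 1, 5, 4, 5, 1, 2, 82]

a₀ = ⌊√1710⌋ = 41.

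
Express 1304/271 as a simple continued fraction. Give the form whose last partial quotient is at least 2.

[4; 1, 4, 3, 5, 3]

1304 = 4×271 + 220
271 = 1×220 + 51
220 = 4×51 + 16
51 = 3×16 + 3
16 = 5×3 + 1
3 = 3×1 + 0  (stop)
So 1304/271 = [4; 1, 4, 3, 5, 3].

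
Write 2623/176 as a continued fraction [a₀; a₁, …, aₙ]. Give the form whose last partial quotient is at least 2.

[14; 1, 9, 2, 1, 5]

2623 = 14×176 + 159
176 = 1×159 + 17
159 = 9×17 + 6
17 = 2×6 + 5
6 = 1×5 + 1
5 = 5×1 + 0  (stop)
So 2623/176 = [14; 1, 9, 2, 1, 5].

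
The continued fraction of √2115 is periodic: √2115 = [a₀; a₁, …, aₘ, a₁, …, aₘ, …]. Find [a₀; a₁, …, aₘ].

[45; 1, 90]

a₀ = ⌊√2115⌋ = 45.
With m₀=0, d₀=1 and mₖ₊₁ = dₖaₖ − mₖ, dₖ₊₁ = (n − mₖ₊₁²)/dₖ, aₖ₊₁ = ⌊(a₀+mₖ₊₁)/dₖ₊₁⌋:
  k=1: m=45, d=90, a=1
  k=2: m=45, d=1, a=90
d=1 and a=2a₀=90 at k=2, so the next step gives (m, d) = (45, 90) again — its k=1 value — and the period has length 2.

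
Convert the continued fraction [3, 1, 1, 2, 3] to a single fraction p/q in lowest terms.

61/17

Using pₖ = aₖpₖ₋₁ + pₖ₋₂ and qₖ = aₖqₖ₋₁ + qₖ₋₂:
  k=0: a=3, p=3, q=1
  k=1: a=1, p=4, q=1
  k=2: a=1, p=7, q=2
  k=3: a=2, p=18, q=5
  k=4: a=3, p=61, q=17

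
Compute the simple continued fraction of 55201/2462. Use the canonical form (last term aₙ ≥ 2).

55201 = 22*2462 + 1037
2462 = 2*1037 + 388
1037 = 2*388 + 261
388 = 1*261 + 127
261 = 2*127 + 7
127 = 18*7 + 1
7 = 7*1 + 0  (stop)
So 55201/2462 = [22; 2, 2, 1, 2, 18, 7].

[22; 2, 2, 1, 2, 18, 7]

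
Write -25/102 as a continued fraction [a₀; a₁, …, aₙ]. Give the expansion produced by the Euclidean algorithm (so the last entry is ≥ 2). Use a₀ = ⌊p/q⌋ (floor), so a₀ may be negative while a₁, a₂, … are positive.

[-1; 1, 3, 12, 2]

-25 = -1·102 + 77
102 = 1·77 + 25
77 = 3·25 + 2
25 = 12·2 + 1
2 = 2·1 + 0  (stop)
So -25/102 = [-1; 1, 3, 12, 2].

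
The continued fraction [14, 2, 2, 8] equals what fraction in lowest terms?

605/42

Using pₖ = aₖpₖ₋₁ + pₖ₋₂ and qₖ = aₖqₖ₋₁ + qₖ₋₂:
  k=0: a=14, p=14, q=1
  k=1: a=2, p=29, q=2
  k=2: a=2, p=72, q=5
  k=3: a=8, p=605, q=42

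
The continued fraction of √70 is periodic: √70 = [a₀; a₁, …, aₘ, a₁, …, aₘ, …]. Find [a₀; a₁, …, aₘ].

[8; 2, 1, 2, 1, 2, 16]

a₀ = ⌊√70⌋ = 8.
With m₀=0, d₀=1 and mₖ₊₁ = dₖaₖ − mₖ, dₖ₊₁ = (n − mₖ₊₁²)/dₖ, aₖ₊₁ = ⌊(a₀+mₖ₊₁)/dₖ₊₁⌋:
  k=1: m=8, d=6, a=2
  k=2: m=4, d=9, a=1
  k=3: m=5, d=5, a=2
  k=4: m=5, d=9, a=1
  k=5: m=4, d=6, a=2
  k=6: m=8, d=1, a=16
d=1 and a=2a₀=16 at k=6, so the next step gives (m, d) = (8, 6) again — its k=1 value — and the period has length 6.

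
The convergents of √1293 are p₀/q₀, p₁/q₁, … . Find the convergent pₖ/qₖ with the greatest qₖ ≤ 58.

863/24

√1293 = [35; 1, 22, 1, 70, …] (period length 4).
Convergents:
  p_0/q_0 = 35/1
  p_1/q_1 = 36/1
  p_2/q_2 = 827/23
  p_3/q_3 = 863/24
  p_4/q_4 = 61237/1703
q_3 = 24 ≤ 58 < 1703 = q_4, so the answer is 863/24.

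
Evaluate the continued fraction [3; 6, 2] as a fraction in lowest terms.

41/13

Fold from the inside: start with 2/1.
  6 + 1/2 = 13/2
  3 + 2/13 = 41/13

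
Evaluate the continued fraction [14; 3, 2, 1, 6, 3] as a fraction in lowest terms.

3017/211

Using pₖ = aₖpₖ₋₁ + pₖ₋₂ and qₖ = aₖqₖ₋₁ + qₖ₋₂:
  k=0: a=14, p=14, q=1
  k=1: a=3, p=43, q=3
  k=2: a=2, p=100, q=7
  k=3: a=1, p=143, q=10
  k=4: a=6, p=958, q=67
  k=5: a=3, p=3017, q=211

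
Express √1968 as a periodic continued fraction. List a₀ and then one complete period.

[44; 2, 1, 3, 5, 3, 1, 2, 88]

a₀ = ⌊√1968⌋ = 44.
With m₀=0, d₀=1 and mₖ₊₁ = dₖaₖ − mₖ, dₖ₊₁ = (n − mₖ₊₁²)/dₖ, aₖ₊₁ = ⌊(a₀+mₖ₊₁)/dₖ₊₁⌋:
  k=1: m=44, d=32, a=2
  k=2: m=20, d=49, a=1
  k=3: m=29, d=23, a=3
  k=4: m=40, d=16, a=5
  k=5: m=40, d=23, a=3
  k=6: m=29, d=49, a=1
  k=7: m=20, d=32, a=2
  k=8: m=44, d=1, a=88
d=1 and a=2a₀=88 at k=8, so the next step gives (m, d) = (44, 32) again — its k=1 value — and the period has length 8.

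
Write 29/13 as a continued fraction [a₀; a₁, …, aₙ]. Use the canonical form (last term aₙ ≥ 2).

29 = 2×13 + 3
13 = 4×3 + 1
3 = 3×1 + 0  (stop)
So 29/13 = [2; 4, 3].

[2; 4, 3]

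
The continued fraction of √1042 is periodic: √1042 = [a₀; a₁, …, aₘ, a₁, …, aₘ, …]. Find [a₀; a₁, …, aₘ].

a₀ = ⌊√1042⌋ = 32.

[32; 3, 1, 1, 3, 64]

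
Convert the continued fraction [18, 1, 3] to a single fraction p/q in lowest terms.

75/4

Using pₖ = aₖpₖ₋₁ + pₖ₋₂ and qₖ = aₖqₖ₋₁ + qₖ₋₂:
  k=0: a=18, p=18, q=1
  k=1: a=1, p=19, q=1
  k=2: a=3, p=75, q=4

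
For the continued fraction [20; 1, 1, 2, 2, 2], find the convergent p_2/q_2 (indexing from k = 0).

Using pₖ = aₖpₖ₋₁ + pₖ₋₂, qₖ = aₖqₖ₋₁ + qₖ₋₂ (with p₋₁=1, p₋₂=0, q₋₁=0, q₋₂=1):
  k=0: a=20, p=20, q=1
  k=1: a=1, p=21, q=1
  k=2: a=1, p=41, q=2

41/2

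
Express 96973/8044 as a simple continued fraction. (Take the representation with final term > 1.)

96973 = 12·8044 + 445
8044 = 18·445 + 34
445 = 13·34 + 3
34 = 11·3 + 1
3 = 3·1 + 0  (stop)
So 96973/8044 = [12; 18, 13, 11, 3].

[12; 18, 13, 11, 3]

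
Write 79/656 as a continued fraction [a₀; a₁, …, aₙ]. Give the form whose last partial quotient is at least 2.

79 = 0×656 + 79
656 = 8×79 + 24
79 = 3×24 + 7
24 = 3×7 + 3
7 = 2×3 + 1
3 = 3×1 + 0  (stop)
So 79/656 = [0; 8, 3, 3, 2, 3].

[0; 8, 3, 3, 2, 3]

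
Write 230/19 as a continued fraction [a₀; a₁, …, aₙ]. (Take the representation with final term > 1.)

230 = 12*19 + 2
19 = 9*2 + 1
2 = 2*1 + 0  (stop)
So 230/19 = [12; 9, 2].

[12; 9, 2]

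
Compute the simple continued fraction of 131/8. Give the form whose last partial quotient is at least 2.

131 = 16×8 + 3
8 = 2×3 + 2
3 = 1×2 + 1
2 = 2×1 + 0  (stop)
So 131/8 = [16; 2, 1, 2].

[16; 2, 1, 2]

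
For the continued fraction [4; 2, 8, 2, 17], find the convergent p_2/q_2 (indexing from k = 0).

76/17

Using pₖ = aₖpₖ₋₁ + pₖ₋₂, qₖ = aₖqₖ₋₁ + qₖ₋₂ (with p₋₁=1, p₋₂=0, q₋₁=0, q₋₂=1):
  k=0: a=4, p=4, q=1
  k=1: a=2, p=9, q=2
  k=2: a=8, p=76, q=17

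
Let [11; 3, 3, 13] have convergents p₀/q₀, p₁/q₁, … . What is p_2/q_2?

Using pₖ = aₖpₖ₋₁ + pₖ₋₂, qₖ = aₖqₖ₋₁ + qₖ₋₂ (with p₋₁=1, p₋₂=0, q₋₁=0, q₋₂=1):
  k=0: a=11, p=11, q=1
  k=1: a=3, p=34, q=3
  k=2: a=3, p=113, q=10

113/10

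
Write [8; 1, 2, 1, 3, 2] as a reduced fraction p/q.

297/34

Using pₖ = aₖpₖ₋₁ + pₖ₋₂ and qₖ = aₖqₖ₋₁ + qₖ₋₂:
  k=0: a=8, p=8, q=1
  k=1: a=1, p=9, q=1
  k=2: a=2, p=26, q=3
  k=3: a=1, p=35, q=4
  k=4: a=3, p=131, q=15
  k=5: a=2, p=297, q=34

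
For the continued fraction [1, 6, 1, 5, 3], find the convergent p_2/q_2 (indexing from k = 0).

8/7

Using pₖ = aₖpₖ₋₁ + pₖ₋₂, qₖ = aₖqₖ₋₁ + qₖ₋₂ (with p₋₁=1, p₋₂=0, q₋₁=0, q₋₂=1):
  k=0: a=1, p=1, q=1
  k=1: a=6, p=7, q=6
  k=2: a=1, p=8, q=7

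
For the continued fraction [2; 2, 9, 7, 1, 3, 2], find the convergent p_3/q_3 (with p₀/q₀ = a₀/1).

Using pₖ = aₖpₖ₋₁ + pₖ₋₂, qₖ = aₖqₖ₋₁ + qₖ₋₂ (with p₋₁=1, p₋₂=0, q₋₁=0, q₋₂=1):
  k=0: a=2, p=2, q=1
  k=1: a=2, p=5, q=2
  k=2: a=9, p=47, q=19
  k=3: a=7, p=334, q=135

334/135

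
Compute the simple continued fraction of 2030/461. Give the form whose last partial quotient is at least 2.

2030 = 4×461 + 186
461 = 2×186 + 89
186 = 2×89 + 8
89 = 11×8 + 1
8 = 8×1 + 0  (stop)
So 2030/461 = [4; 2, 2, 11, 8].

[4; 2, 2, 11, 8]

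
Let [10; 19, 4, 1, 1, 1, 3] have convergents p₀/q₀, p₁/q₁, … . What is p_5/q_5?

Using pₖ = aₖpₖ₋₁ + pₖ₋₂, qₖ = aₖqₖ₋₁ + qₖ₋₂ (with p₋₁=1, p₋₂=0, q₋₁=0, q₋₂=1):
  k=0: a=10, p=10, q=1
  k=1: a=19, p=191, q=19
  k=2: a=4, p=774, q=77
  k=3: a=1, p=965, q=96
  k=4: a=1, p=1739, q=173
  k=5: a=1, p=2704, q=269

2704/269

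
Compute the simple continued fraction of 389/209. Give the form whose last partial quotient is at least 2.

389 = 1×209 + 180
209 = 1×180 + 29
180 = 6×29 + 6
29 = 4×6 + 5
6 = 1×5 + 1
5 = 5×1 + 0  (stop)
So 389/209 = [1; 1, 6, 4, 1, 5].

[1; 1, 6, 4, 1, 5]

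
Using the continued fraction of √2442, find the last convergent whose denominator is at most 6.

247/5

√2442 = [49; 2, 2, 2, 98, …] (period length 4).
Convergents:
  p_0/q_0 = 49/1
  p_1/q_1 = 99/2
  p_2/q_2 = 247/5
  p_3/q_3 = 593/12
q_2 = 5 ≤ 6 < 12 = q_3, so the answer is 247/5.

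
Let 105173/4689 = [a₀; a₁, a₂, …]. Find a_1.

105173 = 22·4689 + 2015   →  a_0 = 22
4689 = 2·2015 + 659   →  a_1 = 2

2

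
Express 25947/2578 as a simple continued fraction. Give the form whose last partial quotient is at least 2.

[10; 15, 2, 3, 2, 10]

25947 = 10×2578 + 167
2578 = 15×167 + 73
167 = 2×73 + 21
73 = 3×21 + 10
21 = 2×10 + 1
10 = 10×1 + 0  (stop)
So 25947/2578 = [10; 15, 2, 3, 2, 10].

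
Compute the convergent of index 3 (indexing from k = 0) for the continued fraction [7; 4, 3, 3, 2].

Using pₖ = aₖpₖ₋₁ + pₖ₋₂, qₖ = aₖqₖ₋₁ + qₖ₋₂ (with p₋₁=1, p₋₂=0, q₋₁=0, q₋₂=1):
  k=0: a=7, p=7, q=1
  k=1: a=4, p=29, q=4
  k=2: a=3, p=94, q=13
  k=3: a=3, p=311, q=43

311/43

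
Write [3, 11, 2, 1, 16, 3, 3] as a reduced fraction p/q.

Fold from the inside: start with 3/1.
  3 + 1/3 = 10/3
  16 + 3/10 = 163/10
  1 + 10/163 = 173/163
  2 + 163/173 = 509/173
  11 + 173/509 = 5772/509
  3 + 509/5772 = 17825/5772

17825/5772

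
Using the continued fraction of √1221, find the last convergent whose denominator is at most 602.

20162/577

√1221 = [34; 1, 16, 2, 16, 1, 68, …] (period length 6).
Convergents:
  p_0/q_0 = 34/1
  p_1/q_1 = 35/1
  p_2/q_2 = 594/17
  p_3/q_3 = 1223/35
  p_4/q_4 = 20162/577
  p_5/q_5 = 21385/612
q_4 = 577 ≤ 602 < 612 = q_5, so the answer is 20162/577.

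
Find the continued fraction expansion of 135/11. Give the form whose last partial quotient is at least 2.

135 = 12*11 + 3
11 = 3*3 + 2
3 = 1*2 + 1
2 = 2*1 + 0  (stop)
So 135/11 = [12; 3, 1, 2].

[12; 3, 1, 2]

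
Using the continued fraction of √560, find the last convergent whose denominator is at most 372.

√560 = [23; 1, 1, 1, 46, …] (period length 4).
Convergents:
  p_0/q_0 = 23/1
  p_1/q_1 = 24/1
  p_2/q_2 = 47/2
  p_3/q_3 = 71/3
  p_4/q_4 = 3313/140
  p_5/q_5 = 3384/143
  p_6/q_6 = 6697/283
  p_7/q_7 = 10081/426
q_6 = 283 ≤ 372 < 426 = q_7, so the answer is 6697/283.

6697/283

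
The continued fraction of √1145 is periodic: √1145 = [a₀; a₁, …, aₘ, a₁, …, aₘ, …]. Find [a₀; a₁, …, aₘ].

[33; 1, 5, 5, 1, 66]

a₀ = ⌊√1145⌋ = 33.
With m₀=0, d₀=1 and mₖ₊₁ = dₖaₖ − mₖ, dₖ₊₁ = (n − mₖ₊₁²)/dₖ, aₖ₊₁ = ⌊(a₀+mₖ₊₁)/dₖ₊₁⌋:
  k=1: m=33, d=56, a=1
  k=2: m=23, d=11, a=5
  k=3: m=32, d=11, a=5
  k=4: m=23, d=56, a=1
  k=5: m=33, d=1, a=66
d=1 and a=2a₀=66 at k=5, so the next step gives (m, d) = (33, 56) again — its k=1 value — and the period has length 5.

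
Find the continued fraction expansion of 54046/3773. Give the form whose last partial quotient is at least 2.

54046 = 14*3773 + 1224
3773 = 3*1224 + 101
1224 = 12*101 + 12
101 = 8*12 + 5
12 = 2*5 + 2
5 = 2*2 + 1
2 = 2*1 + 0  (stop)
So 54046/3773 = [14; 3, 12, 8, 2, 2, 2].

[14; 3, 12, 8, 2, 2, 2]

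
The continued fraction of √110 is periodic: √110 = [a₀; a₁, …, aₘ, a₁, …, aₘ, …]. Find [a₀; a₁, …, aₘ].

a₀ = ⌊√110⌋ = 10.
With m₀=0, d₀=1 and mₖ₊₁ = dₖaₖ − mₖ, dₖ₊₁ = (n − mₖ₊₁²)/dₖ, aₖ₊₁ = ⌊(a₀+mₖ₊₁)/dₖ₊₁⌋:
  k=1: m=10, d=10, a=2
  k=2: m=10, d=1, a=20
d=1 and a=2a₀=20 at k=2, so the next step gives (m, d) = (10, 10) again — its k=1 value — and the period has length 2.

[10; 2, 20]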